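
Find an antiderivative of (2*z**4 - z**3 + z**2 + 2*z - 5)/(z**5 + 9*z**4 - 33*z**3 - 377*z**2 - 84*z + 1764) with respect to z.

2419*log(z - 6)/6084 - log(z - 2)/60 + 187*log(z + 3)/720 + 11027*log(z + 7)/8112 + 575/(52*z + 364) + C

Factor the denominator: (z - 6)*(z - 2)*(z + 3)*(z + 7)**2.
Partial-fraction decomposition: 11027/(8112*(z + 7)) - 575/(52*(z + 7)**2) + 187/(720*(z + 3)) - 1/(60*(z - 2)) + 2419/(6084*(z - 6)).
Integrate each term; A/(z−a) gives A·log|z−a|; A/(z−a)² gives −A/(z−a).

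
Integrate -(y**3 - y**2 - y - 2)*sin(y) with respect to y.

Use integration by parts with u = y**3 - y**2 - y - 2, dv = -sin(y) dy, so v = cos(y).
Apply parts 3 times (tabular method): alternate signs, differentiate u down to 0, integrate dv up.

y**3*cos(y) - 3*y**2*sin(y) - y**2*cos(y) + 2*y*sin(y) - 7*y*cos(y) + 7*sin(y) + C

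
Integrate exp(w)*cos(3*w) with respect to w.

3*exp(w)*sin(3*w)/10 + exp(w)*cos(3*w)/10 + C

Let I denote the integral. Integrate by parts with u = cos(3*w), dv = exp(w) dw, so v = exp(w): I = exp(w)*cos(3*w) + 3·∫ exp(w)*sin(3*w) dw.
Apply parts again with u = sin(3*w), dv = exp(w) dw: ∫ exp(w)*sin(3*w) dw = exp(w)*sin(3*w) − 3·I. Substituting back brings back I: I = 3*exp(w)*sin(3*w) + exp(w)*cos(3*w) − 9·I.
Solving for I: (1 + 9)·I equals the remaining terms, so I = (1/10)·(3*exp(w)*sin(3*w) + exp(w)*cos(3*w)).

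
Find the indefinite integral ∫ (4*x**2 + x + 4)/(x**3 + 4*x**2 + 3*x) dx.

Factor the denominator: x*(x + 1)*(x + 3).
Partial-fraction decomposition: 37/(6*(x + 3)) - 7/(2*(x + 1)) + 4/(3*x).
Integrate each term: A/(x−a) contributes A·log|x−a|.

4*log(x)/3 - 7*log(x + 1)/2 + 37*log(x + 3)/6 + C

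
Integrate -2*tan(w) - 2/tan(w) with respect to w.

Let u = tan(w), so du = (tan(w)**2 + 1) dw.
Rewriting, the integral becomes -2·∫ 1/u du = -2·log(u).
Substituting back, u = tan(w).

-2*log(tan(w)) + C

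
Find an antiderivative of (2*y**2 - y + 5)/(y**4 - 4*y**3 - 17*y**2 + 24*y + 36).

Factor the denominator: (y - 6)*(y - 2)*(y + 1)*(y + 3).
Partial-fraction decomposition: -13/(45*(y + 3)) + 4/(21*(y + 1)) - 11/(60*(y - 2)) + 71/(252*(y - 6)).
Integrate each term: A/(y−a) contributes A·log|y−a|.

71*log(y - 6)/252 - 11*log(y - 2)/60 + 4*log(y + 1)/21 - 13*log(y + 3)/45 + C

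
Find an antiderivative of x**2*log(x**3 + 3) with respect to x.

x**3*log(x**3 + 3)/3 - x**3/3 + log(x**3 + 3) + C

Let u = x**3 + 3, so du = (3*x**2) dx.
The integral becomes (1/3)·∫ log(u) du; integrate by parts with u′=log(u), dv′=du.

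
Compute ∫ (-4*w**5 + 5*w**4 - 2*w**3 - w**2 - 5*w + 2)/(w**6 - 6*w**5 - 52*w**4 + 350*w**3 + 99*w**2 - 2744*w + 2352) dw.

Factor the denominator: (w - 7)*(w - 4)**2*(w - 1)*(w + 3)*(w + 7).
Partial-fraction decomposition: -79907/(54208*(w + 7)) + 1439/(7840*(w + 3)) + 5/(1728*(w - 1)) + 250469/(53361*(w - 4)) + 2978/(693*(w - 4)**2) - 55991/(7560*(w - 7)).
Integrate each term; A/(w−a) gives A·log|w−a|; A/(w−a)² gives −A/(w−a).

-55991*log(w - 7)/7560 + 250469*log(w - 4)/53361 + 5*log(w - 1)/1728 + 1439*log(w + 3)/7840 - 79907*log(w + 7)/54208 - 2978/(693*w - 2772) + C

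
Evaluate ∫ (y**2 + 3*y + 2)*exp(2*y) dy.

(y**2 + 2*y + 1)*exp(2*y)/2 + C

Use integration by parts with u = y**2 + 3*y + 2, dv = exp(2*y) dy, so v = exp(2*y)/2.
Apply parts 2 times (tabular method): alternate signs, differentiate u down to 0, integrate dv up.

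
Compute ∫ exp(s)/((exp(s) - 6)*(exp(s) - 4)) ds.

log(exp(s) - 6)/2 - log(exp(s) - 4)/2 + C

Let u = e^s, du = e^s ds.
The integral becomes ∫ du/((u-6)(u-4)); decompose into partial fractions.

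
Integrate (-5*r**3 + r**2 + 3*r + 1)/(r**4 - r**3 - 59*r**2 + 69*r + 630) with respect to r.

-1025*log(r - 6)/117 + 73*log(r - 5)/12 + 17*log(r + 3)/36 - 109*log(r + 7)/39 + C

Factor the denominator: (r - 6)*(r - 5)*(r + 3)*(r + 7).
Partial-fraction decomposition: -109/(39*(r + 7)) + 17/(36*(r + 3)) + 73/(12*(r - 5)) - 1025/(117*(r - 6)).
Integrate each term: A/(r−a) contributes A·log|r−a|.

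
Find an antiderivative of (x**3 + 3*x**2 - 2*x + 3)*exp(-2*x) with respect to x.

(-4*x**3 - 18*x**2 - 10*x - 17)*exp(-2*x)/8 + C

Use integration by parts with u = x**3 + 3*x**2 - 2*x + 3, dv = exp(-2*x) dx, so v = -exp(-2*x)/2.
Apply parts 3 times (tabular method): alternate signs, differentiate u down to 0, integrate dv up.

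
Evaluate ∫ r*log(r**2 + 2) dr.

Let u = r**2 + 2, so du = (2*r) dr.
The integral becomes (1/2)·∫ log(u) du; integrate by parts with u′=log(u), dv′=du.

r**2*log(r**2 + 2)/2 - r**2/2 + log(r**2 + 2) + C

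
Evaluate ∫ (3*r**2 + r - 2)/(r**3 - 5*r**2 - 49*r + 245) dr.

38*log(r - 7)/7 - 13*log(r - 5)/4 + 23*log(r + 7)/28 + C

Factor the denominator: (r - 7)*(r - 5)*(r + 7).
Partial-fraction decomposition: 23/(28*(r + 7)) - 13/(4*(r - 5)) + 38/(7*(r - 7)).
Integrate each term: A/(r−a) contributes A·log|r−a|.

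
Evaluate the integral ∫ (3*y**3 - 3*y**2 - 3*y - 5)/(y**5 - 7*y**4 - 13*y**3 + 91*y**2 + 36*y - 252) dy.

107*log(y - 7)/225 - log(y - 3)/3 + log(y - 2)/100 + 7*log(y + 2)/36 - 26*log(y + 3)/75 + C

Factor the denominator: (y - 7)*(y - 3)*(y - 2)*(y + 2)*(y + 3).
Partial-fraction decomposition: -26/(75*(y + 3)) + 7/(36*(y + 2)) + 1/(100*(y - 2)) - 1/(3*(y - 3)) + 107/(225*(y - 7)).
Integrate each term: A/(y−a) contributes A·log|y−a|.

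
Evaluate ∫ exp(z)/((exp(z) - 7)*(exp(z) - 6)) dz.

log(exp(z) - 7) - log(exp(z) - 6) + C

Let u = e^z, du = e^z dz.
The integral becomes ∫ du/((u-6)(u-7)); decompose into partial fractions.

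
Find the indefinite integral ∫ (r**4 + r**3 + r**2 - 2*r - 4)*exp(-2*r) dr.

(-4*r**4 - 12*r**3 - 22*r**2 - 14*r + 9)*exp(-2*r)/8 + C

Use integration by parts with u = r**4 + r**3 + r**2 - 2*r - 4, dv = exp(-2*r) dr, so v = -exp(-2*r)/2.
Apply parts 4 times (tabular method): alternate signs, differentiate u down to 0, integrate dv up.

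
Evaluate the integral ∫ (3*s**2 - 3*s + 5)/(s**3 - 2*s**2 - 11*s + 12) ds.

41*log(s - 4)/21 - 5*log(s - 1)/12 + 41*log(s + 3)/28 + C

Factor the denominator: (s - 4)*(s - 1)*(s + 3).
Partial-fraction decomposition: 41/(28*(s + 3)) - 5/(12*(s - 1)) + 41/(21*(s - 4)).
Integrate each term: A/(s−a) contributes A·log|s−a|.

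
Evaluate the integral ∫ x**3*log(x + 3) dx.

x**4*log(x + 3)/4 - x**4/16 + x**3/4 - 9*x**2/8 + 27*x/4 - 81*log(x + 3)/4 + C

Use integration by parts with u = log(x + 3), dv = x**3 dx.
Then du = 1/(x + 3) dx and v = x**4/4.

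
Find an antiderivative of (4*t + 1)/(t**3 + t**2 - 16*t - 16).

17*log(t - 4)/40 + log(t + 1)/5 - 5*log(t + 4)/8 + C

Factor the denominator: (t - 4)*(t + 1)*(t + 4).
Partial-fraction decomposition: -5/(8*(t + 4)) + 1/(5*(t + 1)) + 17/(40*(t - 4)).
Integrate each term: A/(t−a) contributes A·log|t−a|.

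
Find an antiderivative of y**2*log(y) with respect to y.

y**3*log(y)/3 - y**3/9 + C

Use integration by parts with u = log(y), dv = y**2 dy.
Then du = 1/y dy and v = y**3/3.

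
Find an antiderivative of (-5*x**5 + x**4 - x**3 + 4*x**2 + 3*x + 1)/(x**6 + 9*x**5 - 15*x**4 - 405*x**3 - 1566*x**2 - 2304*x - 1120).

Factor the denominator: (x - 7)*(x + 1)*(x + 2)*(x + 4)**2*(x + 5).
Partial-fraction decomposition: -1829/(16*(x + 5)) + 52427/(484*(x + 4)) - 1831/(22*(x + 4)**2) + 65/(36*(x + 2)) - 1/(32*(x + 1)) - 27253/(34848*(x - 7)).
Integrate each term; A/(x−a) gives A·log|x−a|; A/(x−a)² gives −A/(x−a).

-27253*log(x - 7)/34848 - log(x + 1)/32 + 65*log(x + 2)/36 + 52427*log(x + 4)/484 - 1829*log(x + 5)/16 + 1831/(22*x + 88) + C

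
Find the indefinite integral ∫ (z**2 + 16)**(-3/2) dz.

z/(16*sqrt(z**2 + 16)) + C

Substitute z = 4·tan(θ), so dz = 4·sec(θ)^2 dθ and the radical becomes sqrt(z**2 + 16) = 4·sec(θ) by the Pythagorean identity.
Integrate the resulting trig expression in θ, then back-substitute tan(θ) = z/4, sec(θ) = sqrt(z**2 + 16)/4 (absorbing any constant into C).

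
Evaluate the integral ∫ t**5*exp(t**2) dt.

(t**4 - 2*t**2 + 2)*exp(t**2)/2 + C

Let u = t², du = 2t dt; rewrite as (1/2)∫ u^2·exp(1u) du.
Now integrate by parts 2 times.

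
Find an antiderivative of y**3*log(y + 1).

Use integration by parts with u = log(y + 1), dv = y**3 dy.
Then du = 1/(y + 1) dy and v = y**4/4.

y**4*log(y + 1)/4 - y**4/16 + y**3/12 - y**2/8 + y/4 - log(y + 1)/4 + C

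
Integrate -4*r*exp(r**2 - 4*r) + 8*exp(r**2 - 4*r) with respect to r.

-2*exp(r**2 - 4*r) + C

Let u = r**2 - 4*r, so du = (2*r - 4) dr.
Rewriting, the integral becomes -2·∫ e^u du = -2·e^u.
Substituting back, u = r**2 - 4*r.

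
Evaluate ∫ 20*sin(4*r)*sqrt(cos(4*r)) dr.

-10*cos(4*r)**(3/2)/3 + C

Let u = cos(4*r), so du = (-4*sin(4*r)) dr.
Rewriting, the integral becomes -5·∫ √u du = -5·(2/3)u^(3/2).
Substituting back, u = cos(4*r).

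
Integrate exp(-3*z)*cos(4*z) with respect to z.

4*exp(-3*z)*sin(4*z)/25 - 3*exp(-3*z)*cos(4*z)/25 + C

Let I denote the integral. Integrate by parts with u = cos(4*z), dv = exp(-3*z) dz, so v = -exp(-3*z)/3: I = -exp(-3*z)*cos(4*z)/3 − (4/3)·∫ exp(-3*z)*sin(4*z) dz.
Apply parts again with u = sin(4*z), dv = exp(-3*z) dz: ∫ exp(-3*z)*sin(4*z) dz = -exp(-3*z)*sin(4*z)/3 + (4/3)·I. Substituting back brings back I: I = 4*exp(-3*z)*sin(4*z)/9 - exp(-3*z)*cos(4*z)/3 − (16/9)·I.
Solving for I: (1 + 16/9)·I equals the remaining terms, so I = (9/25)·(4*exp(-3*z)*sin(4*z)/9 - exp(-3*z)*cos(4*z)/3).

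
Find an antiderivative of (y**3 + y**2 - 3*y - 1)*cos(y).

Use integration by parts with u = y**3 + y**2 - 3*y - 1, dv = cos(y) dy, so v = sin(y).
Apply parts 3 times (tabular method): alternate signs, differentiate u down to 0, integrate dv up.

y**3*sin(y) + y**2*sin(y) + 3*y**2*cos(y) - 9*y*sin(y) + 2*y*cos(y) - 3*sin(y) - 9*cos(y) + C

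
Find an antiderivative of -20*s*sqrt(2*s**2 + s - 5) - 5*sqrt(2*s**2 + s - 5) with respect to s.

-10*(2*s**2 + s - 5)**(3/2)/3 + C

Let u = 2*s**2 + s - 5, so du = (4*s + 1) ds.
Rewriting, the integral becomes -5·∫ √u du = -5·(2/3)u^(3/2).
Substituting back, u = 2*s**2 + s - 5.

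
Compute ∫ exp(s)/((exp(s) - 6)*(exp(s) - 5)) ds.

log(exp(s) - 6) - log(exp(s) - 5) + C

Let u = e^s, du = e^s ds.
The integral becomes ∫ du/((u-5)(u-6)); decompose into partial fractions.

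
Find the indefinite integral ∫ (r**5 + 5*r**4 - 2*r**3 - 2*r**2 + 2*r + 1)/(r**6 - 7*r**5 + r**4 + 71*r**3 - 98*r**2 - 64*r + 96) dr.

Factor the denominator: (r - 4)**2*(r - 2)*(r - 1)*(r + 1)*(r + 3).
Partial-fraction decomposition: -193/(1960*(r + 3)) + 1/(100*(r + 1)) - 5/(72*(r - 1)) + 31/(20*(r - 2)) - 17291/(44100*(r - 4)) + 2153/(210*(r - 4)**2).
Integrate each term; A/(r−a) gives A·log|r−a|; A/(r−a)² gives −A/(r−a).

-17291*log(r - 4)/44100 + 31*log(r - 2)/20 - 5*log(r - 1)/72 + log(r + 1)/100 - 193*log(r + 3)/1960 - 2153/(210*r - 840) + C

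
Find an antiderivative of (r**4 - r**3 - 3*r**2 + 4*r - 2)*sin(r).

Use integration by parts with u = r**4 - r**3 - 3*r**2 + 4*r - 2, dv = sin(r) dr, so v = -cos(r).
Apply parts 4 times (tabular method): alternate signs, differentiate u down to 0, integrate dv up.

-r**4*cos(r) + 4*r**3*sin(r) + r**3*cos(r) - 3*r**2*sin(r) + 15*r**2*cos(r) - 30*r*sin(r) - 10*r*cos(r) + 10*sin(r) - 28*cos(r) + C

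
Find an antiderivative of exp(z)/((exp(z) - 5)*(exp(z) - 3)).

Let u = e^z, du = e^z dz.
The integral becomes ∫ du/((u-3)(u-5)); decompose into partial fractions.

log(exp(z) - 5)/2 - log(exp(z) - 3)/2 + C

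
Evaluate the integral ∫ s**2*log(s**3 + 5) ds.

Let u = s**3 + 5, so du = (3*s**2) ds.
The integral becomes (1/3)·∫ log(u) du; integrate by parts with u′=log(u), dv′=du.

s**3*log(s**3 + 5)/3 - s**3/3 + 5*log(s**3 + 5)/3 + C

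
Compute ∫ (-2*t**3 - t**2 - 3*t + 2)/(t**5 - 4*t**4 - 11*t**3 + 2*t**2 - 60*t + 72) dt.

Factor the denominator: (t - 6)*(t - 1)*(t + 3)*(t**2 + 4).
Partial-fraction decomposition: (71*t - 44)/(650*(t**2 + 4)) + 14/(117*(t + 3)) + 1/(25*(t - 1)) - 121/(450*(t - 6)).
Integrate each term; A/(t−a) gives A·log|t−a|; the (Bt+D)/(t²+p²) term gives a log and an atan.

-121*log(t - 6)/450 + log(t - 1)/25 + 14*log(t + 3)/117 + 71*log(t**2 + 4)/1300 - 11*atan(t/2)/325 + C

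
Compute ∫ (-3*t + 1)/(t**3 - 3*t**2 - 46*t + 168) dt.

Factor the denominator: (t - 6)*(t - 4)*(t + 7).
Partial-fraction decomposition: 2/(13*(t + 7)) + 1/(2*(t - 4)) - 17/(26*(t - 6)).
Integrate each term: A/(t−a) contributes A·log|t−a|.

-17*log(t - 6)/26 + log(t - 4)/2 + 2*log(t + 7)/13 + C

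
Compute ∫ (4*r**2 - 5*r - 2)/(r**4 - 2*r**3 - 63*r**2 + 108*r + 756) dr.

2567*log(r - 6)/13689 + 49*log(r + 3)/324 - 229*log(r + 7)/676 - 112/(117*r - 702) + C

Factor the denominator: (r - 6)**2*(r + 3)*(r + 7).
Partial-fraction decomposition: -229/(676*(r + 7)) + 49/(324*(r + 3)) + 2567/(13689*(r - 6)) + 112/(117*(r - 6)**2).
Integrate each term; A/(r−a) gives A·log|r−a|; A/(r−a)² gives −A/(r−a).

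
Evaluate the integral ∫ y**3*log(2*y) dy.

y**4*(log(y) + log(2))/4 - y**4/16 + C

Use integration by parts with u = log(2*y), dv = y**3 dy.
Then du = 1/y dy and v = y**4/4.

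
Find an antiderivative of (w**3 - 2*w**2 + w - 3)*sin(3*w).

Use integration by parts with u = w**3 - 2*w**2 + w - 3, dv = sin(3*w) dw, so v = -cos(3*w)/3.
Apply parts 3 times (tabular method): alternate signs, differentiate u down to 0, integrate dv up.

-w**3*cos(3*w)/3 + w**2*sin(3*w)/3 + 2*w**2*cos(3*w)/3 - 4*w*sin(3*w)/9 - w*cos(3*w)/9 + sin(3*w)/27 + 23*cos(3*w)/27 + C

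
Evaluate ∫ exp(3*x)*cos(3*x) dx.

exp(3*x)*sin(3*x)/6 + exp(3*x)*cos(3*x)/6 + C

Let I denote the integral. Integrate by parts with u = cos(3*x), dv = exp(3*x) dx, so v = exp(3*x)/3: I = exp(3*x)*cos(3*x)/3 + ∫ exp(3*x)*sin(3*x) dx.
Apply parts again with u = sin(3*x), dv = exp(3*x) dx: ∫ exp(3*x)*sin(3*x) dx = exp(3*x)*sin(3*x)/3 − I. Substituting back brings back I: I = exp(3*x)*sin(3*x)/3 + exp(3*x)*cos(3*x)/3 − I.
Solving for I: (1 + 1)·I equals the remaining terms, so I = (1/2)·(exp(3*x)*sin(3*x)/3 + exp(3*x)*cos(3*x)/3).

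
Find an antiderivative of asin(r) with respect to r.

Use integration by parts with u = arcsin(r), dv = dr.
Then du = 1/sqrt(-r**2 + 1) dr.

r*asin(r) + sqrt(-r**2 + 1) + C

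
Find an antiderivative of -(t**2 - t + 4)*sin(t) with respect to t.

t**2*cos(t) - 2*t*sin(t) - t*cos(t) + sin(t) + 2*cos(t) + C

Use integration by parts with u = t**2 - t + 4, dv = -sin(t) dt, so v = cos(t).
Apply parts 2 times (tabular method): alternate signs, differentiate u down to 0, integrate dv up.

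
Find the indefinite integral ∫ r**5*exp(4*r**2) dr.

(8*r**4 - 4*r**2 + 1)*exp(4*r**2)/64 + C

Let u = r², du = 2r dr; rewrite as (1/2)∫ u^2·exp(4u) du.
Now integrate by parts 2 times.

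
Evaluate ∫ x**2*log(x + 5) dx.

x**3*log(x + 5)/3 - x**3/9 + 5*x**2/6 - 25*x/3 + 125*log(x + 5)/3 + C

Use integration by parts with u = log(x + 5), dv = x**2 dx.
Then du = 1/(x + 5) dx and v = x**3/3.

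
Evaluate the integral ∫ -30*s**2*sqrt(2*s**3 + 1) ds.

Let u = 2*s**3 + 1, so du = (6*s**2) ds.
Rewriting, the integral becomes -5·∫ √u du = -5·(2/3)u^(3/2).
Substituting back, u = 2*s**3 + 1.

-10*(2*s**3 + 1)**(3/2)/3 + C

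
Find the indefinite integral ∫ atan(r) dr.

r*atan(r) - log(r**2 + 1)/2 + C

Use integration by parts with u = arctan(r), dv = dr.
Then du = 1/(r**2 + 1) dr.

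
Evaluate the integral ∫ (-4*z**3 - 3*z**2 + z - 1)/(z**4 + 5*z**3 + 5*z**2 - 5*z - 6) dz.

Factor the denominator: (z - 1)*(z + 1)*(z + 2)*(z + 3).
Partial-fraction decomposition: -77/(8*(z + 3)) + 17/(3*(z + 2)) + 1/(4*(z + 1)) - 7/(24*(z - 1)).
Integrate each term: A/(z−a) contributes A·log|z−a|.

-7*log(z - 1)/24 + log(z + 1)/4 + 17*log(z + 2)/3 - 77*log(z + 3)/8 + C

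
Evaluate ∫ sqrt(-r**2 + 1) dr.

Substitute r = sin(θ), so dr = cos(θ) dθ and the radical becomes sqrt(-r**2 + 1) = cos(θ) by the Pythagorean identity.
Integrate the resulting trig expression in θ, then back-substitute θ = asin(r), sin(θ) = r, cos(θ) = sqrt(-r**2 + 1) (absorbing any constant into C).

r*sqrt(-r**2 + 1)/2 + asin(r)/2 + C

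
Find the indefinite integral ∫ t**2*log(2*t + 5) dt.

Use integration by parts with u = log(2*t + 5), dv = t**2 dt.
Then du = 2/(2*t + 5) dt and v = t**3/3.

t**3*log(2*t + 5)/3 - t**3/9 + 5*t**2/12 - 25*t/12 + 125*log(2*t + 5)/24 + C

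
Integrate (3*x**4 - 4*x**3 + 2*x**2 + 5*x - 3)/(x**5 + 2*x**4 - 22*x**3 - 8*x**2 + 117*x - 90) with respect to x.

Factor the denominator: (x - 3)*(x - 2)*(x - 1)*(x + 3)*(x + 5).
Partial-fraction decomposition: 799/(224*(x + 5)) - 117/(80*(x + 3)) + 1/(16*(x - 1)) - 31/(35*(x - 2)) + 55/(32*(x - 3)).
Integrate each term: A/(x−a) contributes A·log|x−a|.

55*log(x - 3)/32 - 31*log(x - 2)/35 + log(x - 1)/16 - 117*log(x + 3)/80 + 799*log(x + 5)/224 + C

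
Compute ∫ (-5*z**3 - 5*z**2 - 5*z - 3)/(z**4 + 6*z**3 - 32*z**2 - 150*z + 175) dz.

Factor the denominator: (z - 5)*(z - 1)*(z + 5)*(z + 7).
Partial-fraction decomposition: -751/(96*(z + 7)) + 87/(20*(z + 5)) + 3/(32*(z - 1)) - 389/(240*(z - 5)).
Integrate each term: A/(z−a) contributes A·log|z−a|.

-389*log(z - 5)/240 + 3*log(z - 1)/32 + 87*log(z + 5)/20 - 751*log(z + 7)/96 + C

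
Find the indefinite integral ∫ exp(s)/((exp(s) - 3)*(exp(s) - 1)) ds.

Let u = e^s, du = e^s ds.
The integral becomes ∫ du/((u-1)(u-3)); decompose into partial fractions.

log(exp(s) - 3)/2 - log(exp(s) - 1)/2 + C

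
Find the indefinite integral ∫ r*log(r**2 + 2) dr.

Let u = r**2 + 2, so du = (2*r) dr.
The integral becomes (1/2)·∫ log(u) du; integrate by parts with u′=log(u), dv′=du.

r**2*log(r**2 + 2)/2 - r**2/2 + log(r**2 + 2) + C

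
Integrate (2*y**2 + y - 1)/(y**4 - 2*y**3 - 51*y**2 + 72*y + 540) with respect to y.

77*log(y - 6)/108 - 27*log(y - 5)/44 + 7*log(y + 3)/108 - 65*log(y + 6)/396 + C

Factor the denominator: (y - 6)*(y - 5)*(y + 3)*(y + 6).
Partial-fraction decomposition: -65/(396*(y + 6)) + 7/(108*(y + 3)) - 27/(44*(y - 5)) + 77/(108*(y - 6)).
Integrate each term: A/(y−a) contributes A·log|y−a|.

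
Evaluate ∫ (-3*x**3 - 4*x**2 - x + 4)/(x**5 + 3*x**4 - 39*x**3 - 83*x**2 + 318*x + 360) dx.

Factor the denominator: (x - 5)*(x - 3)*(x + 1)*(x + 4)*(x + 6).
Partial-fraction decomposition: 257/(495*(x + 6)) - 68/(189*(x + 4)) + 1/(90*(x + 1)) + 29/(126*(x - 3)) - 119/(297*(x - 5)).
Integrate each term: A/(x−a) contributes A·log|x−a|.

-119*log(x - 5)/297 + 29*log(x - 3)/126 + log(x + 1)/90 - 68*log(x + 4)/189 + 257*log(x + 6)/495 + C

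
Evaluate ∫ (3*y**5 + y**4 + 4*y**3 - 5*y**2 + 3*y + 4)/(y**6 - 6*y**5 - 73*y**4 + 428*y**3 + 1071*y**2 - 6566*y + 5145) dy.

12365*log(y - 7)/7056 + 443*log(y - 3)/1280 - 5*log(y - 1)/1728 - 4693*log(y + 5)/6912 + 24827*log(y + 7)/15680 - 26987/(2016*y - 14112) + C

Factor the denominator: (y - 7)**2*(y - 3)*(y - 1)*(y + 5)*(y + 7).
Partial-fraction decomposition: 24827/(15680*(y + 7)) - 4693/(6912*(y + 5)) - 5/(1728*(y - 1)) + 443/(1280*(y - 3)) + 12365/(7056*(y - 7)) + 26987/(2016*(y - 7)**2).
Integrate each term; A/(y−a) gives A·log|y−a|; A/(y−a)² gives −A/(y−a).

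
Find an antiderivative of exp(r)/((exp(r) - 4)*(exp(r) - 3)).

Let u = e^r, du = e^r dr.
The integral becomes ∫ du/((u-3)(u-4)); decompose into partial fractions.

log(exp(r) - 4) - log(exp(r) - 3) + C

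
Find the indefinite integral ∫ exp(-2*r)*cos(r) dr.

exp(-2*r)*sin(r)/5 - 2*exp(-2*r)*cos(r)/5 + C

Let I denote the integral. Integrate by parts with u = cos(r), dv = exp(-2*r) dr, so v = -exp(-2*r)/2: I = -exp(-2*r)*cos(r)/2 − (1/2)·∫ exp(-2*r)*sin(r) dr.
Apply parts again with u = sin(r), dv = exp(-2*r) dr: ∫ exp(-2*r)*sin(r) dr = -exp(-2*r)*sin(r)/2 + (1/2)·I. Substituting back brings back I: I = exp(-2*r)*sin(r)/4 - exp(-2*r)*cos(r)/2 − (1/4)·I.
Solving for I: (1 + 1/4)·I equals the remaining terms, so I = (4/5)·(exp(-2*r)*sin(r)/4 - exp(-2*r)*cos(r)/2).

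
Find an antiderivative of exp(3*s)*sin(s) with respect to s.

3*exp(3*s)*sin(s)/10 - exp(3*s)*cos(s)/10 + C

Let I denote the integral. Integrate by parts with u = sin(s), dv = exp(3*s) ds, so v = exp(3*s)/3: I = exp(3*s)*sin(s)/3 − (1/3)·∫ exp(3*s)*cos(s) ds.
Apply parts again with u = cos(s), dv = exp(3*s) ds: ∫ exp(3*s)*cos(s) ds = exp(3*s)*cos(s)/3 + (1/3)·I. Substituting back brings back I: I = exp(3*s)*sin(s)/3 - exp(3*s)*cos(s)/9 − (1/9)·I.
Solving for I: (1 + 1/9)·I equals the remaining terms, so I = (9/10)·(exp(3*s)*sin(s)/3 - exp(3*s)*cos(s)/9).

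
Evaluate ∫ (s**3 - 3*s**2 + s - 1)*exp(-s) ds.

(-s**3 - s)*exp(-s) + C

Use integration by parts with u = s**3 - 3*s**2 + s - 1, dv = exp(-s) ds, so v = -exp(-s).
Apply parts 3 times (tabular method): alternate signs, differentiate u down to 0, integrate dv up.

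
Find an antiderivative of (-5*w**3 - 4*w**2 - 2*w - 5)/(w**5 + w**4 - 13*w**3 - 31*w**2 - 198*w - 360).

-370*log(w - 5)/1071 - 23*log(w + 2)/182 + 259*log(w + 4)/450 - 573*log(w**2 + 9)/11050 - 6758*atan(w/3)/16575 + C

Factor the denominator: (w - 5)*(w + 2)*(w + 4)*(w**2 + 9).
Partial-fraction decomposition: -(573*w + 6758)/(5525*(w**2 + 9)) + 259/(450*(w + 4)) - 23/(182*(w + 2)) - 370/(1071*(w - 5)).
Integrate each term; A/(w−a) gives A·log|w−a|; the (Bw+D)/(w²+p²) term gives a log and an atan.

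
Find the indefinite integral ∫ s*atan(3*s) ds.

Use integration by parts with u = arctan(3*s), dv = s ds.
Then du = 3/(9*s**2 + 1) ds.

s**2*atan(3*s)/2 - s/6 + atan(3*s)/18 + C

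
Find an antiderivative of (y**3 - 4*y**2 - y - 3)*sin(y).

-y**3*cos(y) + 3*y**2*sin(y) + 4*y**2*cos(y) - 8*y*sin(y) + 7*y*cos(y) - 7*sin(y) - 5*cos(y) + C

Use integration by parts with u = y**3 - 4*y**2 - y - 3, dv = sin(y) dy, so v = -cos(y).
Apply parts 3 times (tabular method): alternate signs, differentiate u down to 0, integrate dv up.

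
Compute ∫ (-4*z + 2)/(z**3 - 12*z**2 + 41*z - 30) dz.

Factor the denominator: (z - 6)*(z - 5)*(z - 1).
Partial-fraction decomposition: -1/(10*(z - 1)) + 9/(2*(z - 5)) - 22/(5*(z - 6)).
Integrate each term: A/(z−a) contributes A·log|z−a|.

-22*log(z - 6)/5 + 9*log(z - 5)/2 - log(z - 1)/10 + C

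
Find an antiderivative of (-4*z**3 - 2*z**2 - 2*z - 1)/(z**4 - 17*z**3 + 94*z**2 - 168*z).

log(z)/168 - 495*log(z - 7)/7 + 949*log(z - 6)/12 - 99*log(z - 4)/8 + C

Factor the denominator: z*(z - 7)*(z - 6)*(z - 4).
Partial-fraction decomposition: -99/(8*(z - 4)) + 949/(12*(z - 6)) - 495/(7*(z - 7)) + 1/(168*z).
Integrate each term: A/(z−a) contributes A·log|z−a|.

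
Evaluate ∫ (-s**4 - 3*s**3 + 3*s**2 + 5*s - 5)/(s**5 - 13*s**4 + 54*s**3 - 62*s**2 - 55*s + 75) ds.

Factor the denominator: (s - 5)**2*(s - 3)*(s - 1)*(s + 1).
Partial-fraction decomposition: -5/(288*(s + 1)) + 1/(64*(s - 1)) - 125/(32*(s - 3)) + 1675/(576*(s - 5)) - 905/(48*(s - 5)**2).
Integrate each term; A/(s−a) gives A·log|s−a|; A/(s−a)² gives −A/(s−a).

1675*log(s - 5)/576 - 125*log(s - 3)/32 + log(s - 1)/64 - 5*log(s + 1)/288 + 905/(48*s - 240) + C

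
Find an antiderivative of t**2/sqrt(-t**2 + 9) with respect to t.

Substitute t = 3·sin(θ), so dt = 3·cos(θ) dθ and the radical becomes sqrt(-t**2 + 9) = 3·cos(θ) by the Pythagorean identity.
Integrate the resulting trig expression in θ, then back-substitute θ = asin(t/3), sin(θ) = t/3, cos(θ) = sqrt(-t**2 + 9)/3 (absorbing any constant into C).

-t*sqrt(-t**2 + 9)/2 + 9*asin(t/3)/2 + C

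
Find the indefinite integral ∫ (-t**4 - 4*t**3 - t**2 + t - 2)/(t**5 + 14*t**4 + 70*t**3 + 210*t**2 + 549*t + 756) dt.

Factor the denominator: (t + 3)*(t + 4)*(t + 7)*(t**2 + 9).
Partial-fraction decomposition: 37*(31*t + 276)/(13050*(t**2 + 9)) - 1087/(696*(t + 7)) + 22/(75*(t + 4)) + 13/(72*(t + 3)).
Integrate each term; A/(t−a) gives A·log|t−a|; the (Bt+D)/(t²+p²) term gives a log and an atan.

13*log(t + 3)/72 + 22*log(t + 4)/75 - 1087*log(t + 7)/696 + 1147*log(t**2 + 9)/26100 + 1702*atan(t/3)/6525 + C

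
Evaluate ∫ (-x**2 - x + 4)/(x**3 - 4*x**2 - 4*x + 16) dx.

-4*log(x - 4)/3 + log(x - 2)/4 + log(x + 2)/12 + C

Factor the denominator: (x - 4)*(x - 2)*(x + 2).
Partial-fraction decomposition: 1/(12*(x + 2)) + 1/(4*(x - 2)) - 4/(3*(x - 4)).
Integrate each term: A/(x−a) contributes A·log|x−a|.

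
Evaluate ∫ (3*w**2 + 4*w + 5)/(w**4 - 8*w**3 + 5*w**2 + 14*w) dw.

Factor the denominator: w*(w - 7)*(w - 2)*(w + 1).
Partial-fraction decomposition: -1/(6*(w + 1)) - 5/(6*(w - 2)) + 9/(14*(w - 7)) + 5/(14*w).
Integrate each term: A/(w−a) contributes A·log|w−a|.

5*log(w)/14 + 9*log(w - 7)/14 - 5*log(w - 2)/6 - log(w + 1)/6 + C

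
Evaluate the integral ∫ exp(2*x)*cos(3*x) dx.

Let I denote the integral. Integrate by parts with u = cos(3*x), dv = exp(2*x) dx, so v = exp(2*x)/2: I = exp(2*x)*cos(3*x)/2 + (3/2)·∫ exp(2*x)*sin(3*x) dx.
Apply parts again with u = sin(3*x), dv = exp(2*x) dx: ∫ exp(2*x)*sin(3*x) dx = exp(2*x)*sin(3*x)/2 − (3/2)·I. Substituting back brings back I: I = 3*exp(2*x)*sin(3*x)/4 + exp(2*x)*cos(3*x)/2 − (9/4)·I.
Solving for I: (1 + 9/4)·I equals the remaining terms, so I = (4/13)·(3*exp(2*x)*sin(3*x)/4 + exp(2*x)*cos(3*x)/2).

3*exp(2*x)*sin(3*x)/13 + 2*exp(2*x)*cos(3*x)/13 + C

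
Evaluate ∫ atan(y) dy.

y*atan(y) - log(y**2 + 1)/2 + C

Use integration by parts with u = arctan(y), dv = dy.
Then du = 1/(y**2 + 1) dy.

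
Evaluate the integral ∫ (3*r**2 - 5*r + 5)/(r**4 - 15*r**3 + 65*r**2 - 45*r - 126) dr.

Factor the denominator: (r - 7)*(r - 6)*(r - 3)*(r + 1).
Partial-fraction decomposition: -13/(224*(r + 1)) + 17/(48*(r - 3)) - 83/(21*(r - 6)) + 117/(32*(r - 7)).
Integrate each term: A/(r−a) contributes A·log|r−a|.

117*log(r - 7)/32 - 83*log(r - 6)/21 + 17*log(r - 3)/48 - 13*log(r + 1)/224 + C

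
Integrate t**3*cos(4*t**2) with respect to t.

Let u = t², du = 2t dt; rewrite as (1/2)∫ u^1·cos(4u) du.
Now integrate by parts 1 time.

t**2*sin(4*t**2)/8 + cos(4*t**2)/32 + C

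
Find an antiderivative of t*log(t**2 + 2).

t**2*log(t**2 + 2)/2 - t**2/2 + log(t**2 + 2) + C

Let u = t**2 + 2, so du = (2*t) dt.
The integral becomes (1/2)·∫ log(u) du; integrate by parts with u′=log(u), dv′=du.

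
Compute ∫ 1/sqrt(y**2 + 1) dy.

Substitute y = tan(θ), so dy = sec(θ)^2 dθ and the radical becomes sqrt(y**2 + 1) = sec(θ) by the Pythagorean identity.
Integrate the resulting trig expression in θ, then back-substitute tan(θ) = y, sec(θ) = sqrt(y**2 + 1) (absorbing any constant into C).

log(y + sqrt(y**2 + 1)) + C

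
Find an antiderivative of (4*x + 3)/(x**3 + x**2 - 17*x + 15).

15*log(x - 3)/16 - 7*log(x - 1)/12 - 17*log(x + 5)/48 + C

Factor the denominator: (x - 3)*(x - 1)*(x + 5).
Partial-fraction decomposition: -17/(48*(x + 5)) - 7/(12*(x - 1)) + 15/(16*(x - 3)).
Integrate each term: A/(x−a) contributes A·log|x−a|.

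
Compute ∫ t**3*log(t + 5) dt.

t**4*log(t + 5)/4 - t**4/16 + 5*t**3/12 - 25*t**2/8 + 125*t/4 - 625*log(t + 5)/4 + C

Use integration by parts with u = log(t + 5), dv = t**3 dt.
Then du = 1/(t + 5) dt and v = t**4/4.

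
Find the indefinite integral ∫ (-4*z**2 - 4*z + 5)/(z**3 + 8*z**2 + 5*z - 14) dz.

-log(z - 1)/8 + log(z + 2)/5 - 163*log(z + 7)/40 + C

Factor the denominator: (z - 1)*(z + 2)*(z + 7).
Partial-fraction decomposition: -163/(40*(z + 7)) + 1/(5*(z + 2)) - 1/(8*(z - 1)).
Integrate each term: A/(z−a) contributes A·log|z−a|.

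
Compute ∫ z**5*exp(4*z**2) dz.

Let u = z², du = 2z dz; rewrite as (1/2)∫ u^2·exp(4u) du.
Now integrate by parts 2 times.

(8*z**4 - 4*z**2 + 1)*exp(4*z**2)/64 + C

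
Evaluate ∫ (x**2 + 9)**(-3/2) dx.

Substitute x = 3·tan(θ), so dx = 3·sec(θ)^2 dθ and the radical becomes sqrt(x**2 + 9) = 3·sec(θ) by the Pythagorean identity.
Integrate the resulting trig expression in θ, then back-substitute tan(θ) = x/3, sec(θ) = sqrt(x**2 + 9)/3 (absorbing any constant into C).

x/(9*sqrt(x**2 + 9)) + C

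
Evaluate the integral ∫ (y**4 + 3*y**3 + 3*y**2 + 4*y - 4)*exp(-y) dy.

Use integration by parts with u = y**4 + 3*y**3 + 3*y**2 + 4*y - 4, dv = exp(-y) dy, so v = -exp(-y).
Apply parts 4 times (tabular method): alternate signs, differentiate u down to 0, integrate dv up.

(-y**4 - 7*y**3 - 24*y**2 - 52*y - 48)*exp(-y) + C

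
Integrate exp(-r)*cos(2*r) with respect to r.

2*exp(-r)*sin(2*r)/5 - exp(-r)*cos(2*r)/5 + C

Let I denote the integral. Integrate by parts with u = cos(2*r), dv = exp(-r) dr, so v = -exp(-r): I = -exp(-r)*cos(2*r) − 2·∫ exp(-r)*sin(2*r) dr.
Apply parts again with u = sin(2*r), dv = exp(-r) dr: ∫ exp(-r)*sin(2*r) dr = -exp(-r)*sin(2*r) + 2·I. Substituting back brings back I: I = 2*exp(-r)*sin(2*r) - exp(-r)*cos(2*r) − 4·I.
Solving for I: (1 + 4)·I equals the remaining terms, so I = (1/5)·(2*exp(-r)*sin(2*r) - exp(-r)*cos(2*r)).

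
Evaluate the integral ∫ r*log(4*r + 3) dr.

Use integration by parts with u = log(4*r + 3), dv = r dr.
Then du = 4/(4*r + 3) dr and v = r**2/2.

r**2*log(4*r + 3)/2 - r**2/4 + 3*r/8 - 9*log(4*r + 3)/32 + C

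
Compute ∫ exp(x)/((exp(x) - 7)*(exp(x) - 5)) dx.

Let u = e^x, du = e^x dx.
The integral becomes ∫ du/((u-5)(u-7)); decompose into partial fractions.

log(exp(x) - 7)/2 - log(exp(x) - 5)/2 + C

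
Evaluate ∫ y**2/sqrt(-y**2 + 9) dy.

Substitute y = 3·sin(θ), so dy = 3·cos(θ) dθ and the radical becomes sqrt(-y**2 + 9) = 3·cos(θ) by the Pythagorean identity.
Integrate the resulting trig expression in θ, then back-substitute θ = asin(y/3), sin(θ) = y/3, cos(θ) = sqrt(-y**2 + 9)/3 (absorbing any constant into C).

-y*sqrt(-y**2 + 9)/2 + 9*asin(y/3)/2 + C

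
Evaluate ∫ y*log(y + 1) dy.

y**2*log(y + 1)/2 - y**2/4 + y/2 - log(y + 1)/2 + C

Use integration by parts with u = log(y + 1), dv = y dy.
Then du = 1/(y + 1) dy and v = y**2/2.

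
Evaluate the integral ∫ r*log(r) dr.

Use integration by parts with u = log(r), dv = r dr.
Then du = 1/r dr and v = r**2/2.

r**2*log(r)/2 - r**2/4 + C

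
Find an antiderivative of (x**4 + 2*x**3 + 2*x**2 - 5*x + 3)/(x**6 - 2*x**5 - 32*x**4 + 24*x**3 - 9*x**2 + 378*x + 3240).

Factor the denominator: (x - 6)*(x - 4)*(x + 3)*(x + 5)*(x**2 + 9).
Partial-fraction decomposition: -(251*x - 456)/(7650*(x**2 + 9)) - 151/(2244*(x + 5)) + 1/(36*(x + 3)) - 19/(150*(x - 4)) + 197/(990*(x - 6)).
Integrate each term; A/(x−a) gives A·log|x−a|; the (Bx+D)/(x²+p²) term gives a log and an atan.

197*log(x - 6)/990 - 19*log(x - 4)/150 + log(x + 3)/36 - 151*log(x + 5)/2244 - 251*log(x**2 + 9)/15300 + 76*atan(x/3)/3825 + C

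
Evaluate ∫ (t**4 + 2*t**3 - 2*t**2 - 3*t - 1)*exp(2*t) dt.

Use integration by parts with u = t**4 + 2*t**3 - 2*t**2 - 3*t - 1, dv = exp(2*t) dt, so v = exp(2*t)/2.
Apply parts 4 times (tabular method): alternate signs, differentiate u down to 0, integrate dv up.

(2*t**4 - 4*t**2 - 2*t - 1)*exp(2*t)/4 + C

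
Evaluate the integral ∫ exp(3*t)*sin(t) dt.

Let I denote the integral. Integrate by parts with u = sin(t), dv = exp(3*t) dt, so v = exp(3*t)/3: I = exp(3*t)*sin(t)/3 − (1/3)·∫ exp(3*t)*cos(t) dt.
Apply parts again with u = cos(t), dv = exp(3*t) dt: ∫ exp(3*t)*cos(t) dt = exp(3*t)*cos(t)/3 + (1/3)·I. Substituting back brings back I: I = exp(3*t)*sin(t)/3 - exp(3*t)*cos(t)/9 − (1/9)·I.
Solving for I: (1 + 1/9)·I equals the remaining terms, so I = (9/10)·(exp(3*t)*sin(t)/3 - exp(3*t)*cos(t)/9).

3*exp(3*t)*sin(t)/10 - exp(3*t)*cos(t)/10 + C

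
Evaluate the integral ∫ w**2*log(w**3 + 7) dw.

Let u = w**3 + 7, so du = (3*w**2) dw.
The integral becomes (1/3)·∫ log(u) du; integrate by parts with u′=log(u), dv′=du.

w**3*log(w**3 + 7)/3 - w**3/3 + 7*log(w**3 + 7)/3 + C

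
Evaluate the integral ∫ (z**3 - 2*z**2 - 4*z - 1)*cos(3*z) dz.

z**3*sin(3*z)/3 - 2*z**2*sin(3*z)/3 + z**2*cos(3*z)/3 - 14*z*sin(3*z)/9 - 4*z*cos(3*z)/9 - 5*sin(3*z)/27 - 14*cos(3*z)/27 + C

Use integration by parts with u = z**3 - 2*z**2 - 4*z - 1, dv = cos(3*z) dz, so v = sin(3*z)/3.
Apply parts 3 times (tabular method): alternate signs, differentiate u down to 0, integrate dv up.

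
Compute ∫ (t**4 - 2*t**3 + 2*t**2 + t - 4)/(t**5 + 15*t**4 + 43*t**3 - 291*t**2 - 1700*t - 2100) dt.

71*log(t - 5)/1540 - 17*log(t + 2)/210 + 229*log(t + 5)/15 - 895*log(t + 6)/22 + 529*log(t + 7)/20 + C

Factor the denominator: (t - 5)*(t + 2)*(t + 5)*(t + 6)*(t + 7).
Partial-fraction decomposition: 529/(20*(t + 7)) - 895/(22*(t + 6)) + 229/(15*(t + 5)) - 17/(210*(t + 2)) + 71/(1540*(t - 5)).
Integrate each term: A/(t−a) contributes A·log|t−a|.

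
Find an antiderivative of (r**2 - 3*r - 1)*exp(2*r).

Use integration by parts with u = r**2 - 3*r - 1, dv = exp(2*r) dr, so v = exp(2*r)/2.
Apply parts 2 times (tabular method): alternate signs, differentiate u down to 0, integrate dv up.

(r**2 - 4*r + 1)*exp(2*r)/2 + C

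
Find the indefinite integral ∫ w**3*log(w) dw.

w**4*log(w)/4 - w**4/16 + C

Use integration by parts with u = log(w), dv = w**3 dw.
Then du = 1/w dw and v = w**4/4.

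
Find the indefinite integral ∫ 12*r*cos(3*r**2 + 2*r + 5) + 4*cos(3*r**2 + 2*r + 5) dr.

Let u = 3*r**2 + 2*r + 5, so du = (6*r + 2) dr.
Rewriting, the integral becomes 2·∫ cos(u) du = 2·sin(u).
Substituting back, u = 3*r**2 + 2*r + 5.

2*sin(3*r**2 + 2*r + 5) + C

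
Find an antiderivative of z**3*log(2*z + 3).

Use integration by parts with u = log(2*z + 3), dv = z**3 dz.
Then du = 2/(2*z + 3) dz and v = z**4/4.

z**4*log(2*z + 3)/4 - z**4/16 + z**3/8 - 9*z**2/32 + 27*z/32 - 81*log(2*z + 3)/64 + C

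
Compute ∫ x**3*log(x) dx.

Use integration by parts with u = log(x), dv = x**3 dx.
Then du = 1/x dx and v = x**4/4.

x**4*log(x)/4 - x**4/16 + C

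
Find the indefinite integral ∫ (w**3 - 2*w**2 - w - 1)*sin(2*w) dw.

Use integration by parts with u = w**3 - 2*w**2 - w - 1, dv = sin(2*w) dw, so v = -cos(2*w)/2.
Apply parts 3 times (tabular method): alternate signs, differentiate u down to 0, integrate dv up.

-w**3*cos(2*w)/2 + 3*w**2*sin(2*w)/4 + w**2*cos(2*w) - w*sin(2*w) + 5*w*cos(2*w)/4 - 5*sin(2*w)/8 + C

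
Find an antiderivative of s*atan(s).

Use integration by parts with u = arctan(s), dv = s ds.
Then du = 1/(s**2 + 1) ds.

s**2*atan(s)/2 - s/2 + atan(s)/2 + C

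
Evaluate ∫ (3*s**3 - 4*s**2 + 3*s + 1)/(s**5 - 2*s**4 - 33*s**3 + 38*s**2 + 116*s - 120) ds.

Factor the denominator: (s - 6)*(s - 2)*(s - 1)*(s + 2)*(s + 5).
Partial-fraction decomposition: -163/(462*(s + 5)) + 5/(32*(s + 2)) + 1/(30*(s - 1)) - 15/(112*(s - 2)) + 523/(1760*(s - 6)).
Integrate each term: A/(s−a) contributes A·log|s−a|.

523*log(s - 6)/1760 - 15*log(s - 2)/112 + log(s - 1)/30 + 5*log(s + 2)/32 - 163*log(s + 5)/462 + C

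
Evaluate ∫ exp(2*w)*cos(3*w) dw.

Let I denote the integral. Integrate by parts with u = cos(3*w), dv = exp(2*w) dw, so v = exp(2*w)/2: I = exp(2*w)*cos(3*w)/2 + (3/2)·∫ exp(2*w)*sin(3*w) dw.
Apply parts again with u = sin(3*w), dv = exp(2*w) dw: ∫ exp(2*w)*sin(3*w) dw = exp(2*w)*sin(3*w)/2 − (3/2)·I. Substituting back brings back I: I = 3*exp(2*w)*sin(3*w)/4 + exp(2*w)*cos(3*w)/2 − (9/4)·I.
Solving for I: (1 + 9/4)·I equals the remaining terms, so I = (4/13)·(3*exp(2*w)*sin(3*w)/4 + exp(2*w)*cos(3*w)/2).

3*exp(2*w)*sin(3*w)/13 + 2*exp(2*w)*cos(3*w)/13 + C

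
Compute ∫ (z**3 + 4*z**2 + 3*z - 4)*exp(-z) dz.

(-z**3 - 7*z**2 - 17*z - 13)*exp(-z) + C

Use integration by parts with u = z**3 + 4*z**2 + 3*z - 4, dv = exp(-z) dz, so v = -exp(-z).
Apply parts 3 times (tabular method): alternate signs, differentiate u down to 0, integrate dv up.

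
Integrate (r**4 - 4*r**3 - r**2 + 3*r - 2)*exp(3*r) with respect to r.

(27*r**4 - 144*r**3 + 117*r**2 + 3*r - 55)*exp(3*r)/81 + C

Use integration by parts with u = r**4 - 4*r**3 - r**2 + 3*r - 2, dv = exp(3*r) dr, so v = exp(3*r)/3.
Apply parts 4 times (tabular method): alternate signs, differentiate u down to 0, integrate dv up.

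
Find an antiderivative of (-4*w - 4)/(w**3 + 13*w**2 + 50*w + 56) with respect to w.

Factor the denominator: (w + 2)*(w + 4)*(w + 7).
Partial-fraction decomposition: 8/(5*(w + 7)) - 2/(w + 4) + 2/(5*(w + 2)).
Integrate each term: A/(w−a) contributes A·log|w−a|.

2*log(w + 2)/5 - 2*log(w + 4) + 8*log(w + 7)/5 + C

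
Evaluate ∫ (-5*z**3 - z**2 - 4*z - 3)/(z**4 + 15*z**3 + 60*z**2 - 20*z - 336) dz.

Factor the denominator: (z - 2)*(z + 4)*(z + 6)*(z + 7).
Partial-fraction decomposition: -1691/(27*(z + 7)) + 1065/(16*(z + 6)) - 317/(36*(z + 4)) - 55/(432*(z - 2)).
Integrate each term: A/(z−a) contributes A·log|z−a|.

-55*log(z - 2)/432 - 317*log(z + 4)/36 + 1065*log(z + 6)/16 - 1691*log(z + 7)/27 + C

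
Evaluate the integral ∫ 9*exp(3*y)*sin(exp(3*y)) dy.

-3*cos(exp(3*y)) + C

Let u = exp(3*y), so du = (3*exp(3*y)) dy.
Rewriting, the integral becomes 3·∫ sin(u) du = 3·-cos(u).
Substituting back, u = exp(3*y).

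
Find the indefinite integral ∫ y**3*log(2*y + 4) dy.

y**4*log(2*y + 4)/4 - y**4/16 + y**3/6 - y**2/2 + 2*y - 4*log(y + 2) + C

Use integration by parts with u = log(2*y + 4), dv = y**3 dy.
Then du = 2/(2*y + 4) dy and v = y**4/4.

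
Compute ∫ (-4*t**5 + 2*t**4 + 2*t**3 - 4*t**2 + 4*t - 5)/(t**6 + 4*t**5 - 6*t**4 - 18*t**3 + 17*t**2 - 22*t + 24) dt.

Factor the denominator: (t - 2)*(t - 1)*(t + 3)*(t + 4)*(t**2 + 1).
Partial-fraction decomposition: -(19*t - 42)/(850*(t**2 + 1)) - 293/(34*(t + 4)) + 1027/(200*(t + 3)) + 1/(8*(t - 1)) - 31/(50*(t - 2)).
Integrate each term; A/(t−a) gives A·log|t−a|; the (Bt+D)/(t²+p²) term gives a log and an atan.

-31*log(t - 2)/50 + log(t - 1)/8 + 1027*log(t + 3)/200 - 293*log(t + 4)/34 - 19*log(t**2 + 1)/1700 + 21*atan(t)/425 + C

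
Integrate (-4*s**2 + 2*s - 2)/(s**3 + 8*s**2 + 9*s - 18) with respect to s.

Factor the denominator: (s - 1)*(s + 3)*(s + 6).
Partial-fraction decomposition: -158/(21*(s + 6)) + 11/(3*(s + 3)) - 1/(7*(s - 1)).
Integrate each term: A/(s−a) contributes A·log|s−a|.

-log(s - 1)/7 + 11*log(s + 3)/3 - 158*log(s + 6)/21 + C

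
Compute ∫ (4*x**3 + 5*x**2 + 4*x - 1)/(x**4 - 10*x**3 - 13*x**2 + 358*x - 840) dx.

Factor the denominator: (x - 7)*(x - 5)*(x - 4)*(x + 6).
Partial-fraction decomposition: 709/(1430*(x + 6)) + 117/(10*(x - 4)) - 322/(11*(x - 5)) + 274/(13*(x - 7)).
Integrate each term: A/(x−a) contributes A·log|x−a|.

274*log(x - 7)/13 - 322*log(x - 5)/11 + 117*log(x - 4)/10 + 709*log(x + 6)/1430 + C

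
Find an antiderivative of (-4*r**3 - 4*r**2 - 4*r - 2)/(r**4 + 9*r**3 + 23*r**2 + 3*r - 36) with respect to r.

-7*log(r - 1)/40 + 299*log(r + 3)/8 - 206*log(r + 4)/5 + 41/(2*r + 6) + C

Factor the denominator: (r - 1)*(r + 3)**2*(r + 4).
Partial-fraction decomposition: -206/(5*(r + 4)) + 299/(8*(r + 3)) - 41/(2*(r + 3)**2) - 7/(40*(r - 1)).
Integrate each term; A/(r−a) gives A·log|r−a|; A/(r−a)² gives −A/(r−a).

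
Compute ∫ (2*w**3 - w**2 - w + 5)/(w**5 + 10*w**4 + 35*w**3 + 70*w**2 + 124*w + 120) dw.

-13*log(w + 2)/24 + 55*log(w + 3)/26 - 265*log(w + 5)/174 - 153*log(w**2 + 4)/6032 - 531*atan(w/2)/3016 + C

Factor the denominator: (w + 2)*(w + 3)*(w + 5)*(w**2 + 4).
Partial-fraction decomposition: -9*(17*w + 118)/(3016*(w**2 + 4)) - 265/(174*(w + 5)) + 55/(26*(w + 3)) - 13/(24*(w + 2)).
Integrate each term; A/(w−a) gives A·log|w−a|; the (Bw+D)/(w²+p²) term gives a log and an atan.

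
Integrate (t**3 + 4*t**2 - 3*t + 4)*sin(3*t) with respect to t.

Use integration by parts with u = t**3 + 4*t**2 - 3*t + 4, dv = sin(3*t) dt, so v = -cos(3*t)/3.
Apply parts 3 times (tabular method): alternate signs, differentiate u down to 0, integrate dv up.

-t**3*cos(3*t)/3 + t**2*sin(3*t)/3 - 4*t**2*cos(3*t)/3 + 8*t*sin(3*t)/9 + 11*t*cos(3*t)/9 - 11*sin(3*t)/27 - 28*cos(3*t)/27 + C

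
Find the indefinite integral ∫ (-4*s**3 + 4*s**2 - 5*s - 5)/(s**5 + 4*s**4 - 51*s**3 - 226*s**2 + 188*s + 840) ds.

-304*log(s - 7)/1755 + 31*log(s - 2)/1120 + 53*log(s + 2)/432 - 155*log(s + 5)/63 + 1033*log(s + 6)/416 + C

Factor the denominator: (s - 7)*(s - 2)*(s + 2)*(s + 5)*(s + 6).
Partial-fraction decomposition: 1033/(416*(s + 6)) - 155/(63*(s + 5)) + 53/(432*(s + 2)) + 31/(1120*(s - 2)) - 304/(1755*(s - 7)).
Integrate each term: A/(s−a) contributes A·log|s−a|.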